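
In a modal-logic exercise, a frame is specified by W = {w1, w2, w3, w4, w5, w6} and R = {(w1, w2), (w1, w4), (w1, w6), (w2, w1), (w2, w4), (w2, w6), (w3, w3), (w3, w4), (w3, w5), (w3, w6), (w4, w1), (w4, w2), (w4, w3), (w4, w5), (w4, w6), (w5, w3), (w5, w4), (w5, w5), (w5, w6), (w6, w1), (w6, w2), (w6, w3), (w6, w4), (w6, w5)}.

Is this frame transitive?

Transitive: no — w1 R w4 and w4 R w3, but not w1 R w3.

No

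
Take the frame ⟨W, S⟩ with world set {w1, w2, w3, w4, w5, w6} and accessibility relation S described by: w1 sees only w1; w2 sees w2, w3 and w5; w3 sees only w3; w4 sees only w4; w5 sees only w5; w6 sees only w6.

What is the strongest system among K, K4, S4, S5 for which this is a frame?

S4

Transitive (axiom 4): yes — every two-step S-path is closed by a direct edge.
Reflexive (axiom T): yes — every world is S-related to itself.
Euclidean (axiom 5): no — w2 S w3 and w2 S w5, but not w3 S w5.
So F validates K, K4, S4; S5 would additionally require S to be Euclidean. The strongest is S4.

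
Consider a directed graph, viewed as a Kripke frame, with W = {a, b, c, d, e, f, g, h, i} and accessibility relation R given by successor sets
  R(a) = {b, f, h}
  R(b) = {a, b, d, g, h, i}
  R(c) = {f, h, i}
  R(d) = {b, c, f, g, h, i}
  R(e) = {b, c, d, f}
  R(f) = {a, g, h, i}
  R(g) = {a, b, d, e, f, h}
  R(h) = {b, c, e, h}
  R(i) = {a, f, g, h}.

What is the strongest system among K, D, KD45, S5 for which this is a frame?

D

Serial (axiom D): yes — every world has a successor (e.g. a R b).
Euclidean (axiom 5): no — a R b and a R f, but not b R f.
Transitive (axiom 4): no — a R b and b R d, but not a R d.
Reflexive (axiom T): no — a is not related to itself.
So F validates K, D; KD45 would additionally require R to be Euclidean and transitive. The strongest is D.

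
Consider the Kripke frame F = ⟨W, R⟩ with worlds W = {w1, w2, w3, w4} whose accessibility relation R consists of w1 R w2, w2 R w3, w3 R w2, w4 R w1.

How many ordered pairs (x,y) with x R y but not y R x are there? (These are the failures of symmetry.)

Enumerating: (w1,w2), (w4,w1).

2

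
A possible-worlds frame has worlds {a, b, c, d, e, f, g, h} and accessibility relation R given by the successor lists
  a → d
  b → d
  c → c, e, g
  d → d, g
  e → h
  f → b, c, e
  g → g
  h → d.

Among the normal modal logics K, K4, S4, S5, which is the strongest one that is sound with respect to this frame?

Transitive (axiom 4): no — a R d and d R g, but not a R g.
Reflexive (axiom T): no — a is not related to itself.
Euclidean (axiom 5): no — c R e and c R g, but not e R g.
So F validates K; K4 would additionally require R to be transitive. The strongest is K.

K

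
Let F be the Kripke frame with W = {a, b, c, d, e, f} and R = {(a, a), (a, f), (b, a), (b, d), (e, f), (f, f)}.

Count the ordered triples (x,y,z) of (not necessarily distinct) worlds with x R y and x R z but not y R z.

Enumerating: (a,f,a), (b,a,d), (b,d,a), (b,d,d).

4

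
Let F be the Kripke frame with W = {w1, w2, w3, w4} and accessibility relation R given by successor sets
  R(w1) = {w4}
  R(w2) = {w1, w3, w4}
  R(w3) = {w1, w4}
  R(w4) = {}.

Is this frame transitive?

Transitive: yes — every two-step R-path is closed by a direct edge.

Yes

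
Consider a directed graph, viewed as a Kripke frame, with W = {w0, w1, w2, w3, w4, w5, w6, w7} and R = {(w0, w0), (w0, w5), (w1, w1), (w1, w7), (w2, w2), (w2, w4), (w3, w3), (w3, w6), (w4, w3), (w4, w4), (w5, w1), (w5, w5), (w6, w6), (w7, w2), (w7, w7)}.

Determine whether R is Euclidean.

Euclidean: no — w0 R w5 and w0 R w0, but not w5 R w0.

No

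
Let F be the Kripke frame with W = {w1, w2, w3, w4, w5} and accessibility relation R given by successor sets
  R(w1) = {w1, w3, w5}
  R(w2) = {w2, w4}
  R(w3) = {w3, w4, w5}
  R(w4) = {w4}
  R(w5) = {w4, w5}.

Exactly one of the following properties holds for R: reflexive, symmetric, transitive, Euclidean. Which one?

reflexive

Reflexive: yes — every world is R-related to itself.
Symmetric: no — w1 R w3 but not w3 R w1.
Transitive: no — w1 R w3 and w3 R w4, but not w1 R w4.
Euclidean: no — w1 R w5 and w1 R w3, but not w5 R w3.
Only reflexive holds.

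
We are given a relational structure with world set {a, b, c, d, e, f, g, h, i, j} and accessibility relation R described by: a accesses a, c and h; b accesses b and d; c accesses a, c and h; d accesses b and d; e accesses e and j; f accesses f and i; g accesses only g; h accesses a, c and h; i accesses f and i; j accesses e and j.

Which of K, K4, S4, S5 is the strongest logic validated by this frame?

S5

Transitive (axiom 4): yes — every two-step R-path is closed by a direct edge.
Reflexive (axiom T): yes — every world is R-related to itself.
Euclidean (axiom 5): yes — any two successors of a common world are R-related.
So F validates K, K4, S4, S5. The strongest is S5.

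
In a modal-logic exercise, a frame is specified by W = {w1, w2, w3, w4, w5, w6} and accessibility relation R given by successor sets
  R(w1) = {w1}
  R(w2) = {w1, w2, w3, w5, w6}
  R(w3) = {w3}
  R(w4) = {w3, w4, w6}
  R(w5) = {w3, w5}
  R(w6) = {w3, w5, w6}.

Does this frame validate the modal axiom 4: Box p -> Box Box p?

No

Axiom 4 corresponds to the accessibility relation being transitive.
Transitive: no — w4 R w6 and w6 R w5, but not w4 R w5.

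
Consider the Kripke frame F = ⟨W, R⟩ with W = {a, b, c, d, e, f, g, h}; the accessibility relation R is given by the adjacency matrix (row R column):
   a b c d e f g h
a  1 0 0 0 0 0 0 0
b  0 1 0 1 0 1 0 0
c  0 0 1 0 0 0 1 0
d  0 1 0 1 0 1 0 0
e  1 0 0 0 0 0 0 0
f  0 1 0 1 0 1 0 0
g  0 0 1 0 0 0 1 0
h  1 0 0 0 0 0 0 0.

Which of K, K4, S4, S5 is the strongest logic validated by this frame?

K4

Transitive (axiom 4): yes — every two-step R-path is closed by a direct edge.
Reflexive (axiom T): no — e is not related to itself.
Euclidean (axiom 5): yes — any two successors of a common world are R-related.
So F validates K, K4; S4 would additionally require R to be reflexive. The strongest is K4.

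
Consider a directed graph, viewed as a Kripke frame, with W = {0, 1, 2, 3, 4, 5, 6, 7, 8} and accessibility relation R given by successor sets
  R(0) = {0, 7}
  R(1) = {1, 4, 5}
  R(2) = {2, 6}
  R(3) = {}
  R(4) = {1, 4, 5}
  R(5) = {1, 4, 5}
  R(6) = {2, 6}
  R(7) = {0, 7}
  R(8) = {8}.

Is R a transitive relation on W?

Transitive: yes — every two-step R-path is closed by a direct edge.

Yes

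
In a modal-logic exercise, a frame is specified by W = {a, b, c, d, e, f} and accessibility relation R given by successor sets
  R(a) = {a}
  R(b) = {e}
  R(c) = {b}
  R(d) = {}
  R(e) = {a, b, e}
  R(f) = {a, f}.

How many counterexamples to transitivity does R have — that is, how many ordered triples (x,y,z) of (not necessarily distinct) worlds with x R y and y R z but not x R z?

3

Enumerating: (b,e,a), (b,e,b), (c,b,e).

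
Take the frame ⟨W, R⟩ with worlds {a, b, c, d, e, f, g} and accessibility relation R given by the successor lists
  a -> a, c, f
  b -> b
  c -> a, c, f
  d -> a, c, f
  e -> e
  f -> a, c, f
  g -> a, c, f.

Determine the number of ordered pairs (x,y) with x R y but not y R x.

Enumerating: (d,a), (d,c), (d,f), (g,a), (g,c), (g,f).

6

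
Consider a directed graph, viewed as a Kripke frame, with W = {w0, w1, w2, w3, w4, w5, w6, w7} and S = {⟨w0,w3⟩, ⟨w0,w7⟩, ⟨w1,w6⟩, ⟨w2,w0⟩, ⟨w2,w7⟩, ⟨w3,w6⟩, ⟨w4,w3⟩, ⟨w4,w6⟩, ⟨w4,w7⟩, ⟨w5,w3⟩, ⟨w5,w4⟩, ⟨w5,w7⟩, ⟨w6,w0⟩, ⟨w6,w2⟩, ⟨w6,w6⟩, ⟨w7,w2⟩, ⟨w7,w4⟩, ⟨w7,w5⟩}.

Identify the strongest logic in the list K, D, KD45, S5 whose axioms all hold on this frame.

Serial (axiom D): yes — every world has a successor (e.g. w0 S w3).
Euclidean (axiom 5): no — w0 S w3 and w0 S w7, but not w3 S w7.
Transitive (axiom 4): no — w0 S w3 and w3 S w6, but not w0 S w6.
Reflexive (axiom T): no — w0 is not related to itself.
So F validates K, D; KD45 would additionally require S to be Euclidean and transitive. The strongest is D.

D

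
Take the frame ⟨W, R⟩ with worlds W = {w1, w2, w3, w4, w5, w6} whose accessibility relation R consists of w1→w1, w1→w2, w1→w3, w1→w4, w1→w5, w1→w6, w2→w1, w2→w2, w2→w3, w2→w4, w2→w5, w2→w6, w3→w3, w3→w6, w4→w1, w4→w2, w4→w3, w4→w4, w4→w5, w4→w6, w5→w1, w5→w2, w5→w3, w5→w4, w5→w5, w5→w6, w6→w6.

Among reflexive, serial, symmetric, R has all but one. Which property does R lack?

Reflexive: yes — every world is R-related to itself.
Serial: yes — every world has a successor (e.g. w1 R w1).
Symmetric: no — w1 R w3 but not w3 R w1.
Only symmetric fails.

symmetric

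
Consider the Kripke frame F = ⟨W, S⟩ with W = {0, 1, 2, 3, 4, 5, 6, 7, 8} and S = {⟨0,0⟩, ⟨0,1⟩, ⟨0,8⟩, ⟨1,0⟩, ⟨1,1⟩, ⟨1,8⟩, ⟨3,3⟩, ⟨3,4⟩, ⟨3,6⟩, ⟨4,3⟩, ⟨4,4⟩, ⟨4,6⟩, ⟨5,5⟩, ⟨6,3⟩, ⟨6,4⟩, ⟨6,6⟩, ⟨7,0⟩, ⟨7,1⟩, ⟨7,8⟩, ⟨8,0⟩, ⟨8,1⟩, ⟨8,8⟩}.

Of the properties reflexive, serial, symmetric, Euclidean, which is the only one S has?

Reflexive: no — 2 is not related to itself.
Serial: no — 2 has no S-successor.
Symmetric: no — 7 S 0 but not 0 S 7.
Euclidean: yes — any two successors of a common world are S-related.
Only Euclidean holds.

Euclidean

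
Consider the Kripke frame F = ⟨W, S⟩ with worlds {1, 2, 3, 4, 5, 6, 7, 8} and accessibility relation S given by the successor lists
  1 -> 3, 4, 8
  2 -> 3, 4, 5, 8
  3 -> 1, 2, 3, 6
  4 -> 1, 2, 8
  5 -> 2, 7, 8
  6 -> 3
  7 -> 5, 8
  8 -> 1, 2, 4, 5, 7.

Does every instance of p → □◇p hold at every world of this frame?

Yes

The schema B characterises exactly the symmetric frames.
Symmetric: yes — every pair in S has its reverse in S.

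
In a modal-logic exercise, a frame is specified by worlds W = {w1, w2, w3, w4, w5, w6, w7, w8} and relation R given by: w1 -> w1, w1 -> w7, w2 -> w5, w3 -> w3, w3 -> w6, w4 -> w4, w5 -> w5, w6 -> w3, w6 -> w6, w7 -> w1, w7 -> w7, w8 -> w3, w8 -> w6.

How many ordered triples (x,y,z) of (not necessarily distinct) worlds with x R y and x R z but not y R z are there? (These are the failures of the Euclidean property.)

R is Euclidean; there are no such tuples.

0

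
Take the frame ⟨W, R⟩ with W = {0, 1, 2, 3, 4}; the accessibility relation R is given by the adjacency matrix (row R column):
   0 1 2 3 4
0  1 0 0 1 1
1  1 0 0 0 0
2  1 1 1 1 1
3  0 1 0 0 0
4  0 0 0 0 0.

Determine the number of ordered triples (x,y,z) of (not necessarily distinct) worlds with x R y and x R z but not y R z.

Enumerating: (0,3,0), (0,3,3), (0,3,4), (0,4,0), (0,4,3), (0,4,4), (2,0,1), (2,0,2), (2,1,1), (2,1,2), (2,1,3), (2,1,4), … and 10 more.
Total: 22.

22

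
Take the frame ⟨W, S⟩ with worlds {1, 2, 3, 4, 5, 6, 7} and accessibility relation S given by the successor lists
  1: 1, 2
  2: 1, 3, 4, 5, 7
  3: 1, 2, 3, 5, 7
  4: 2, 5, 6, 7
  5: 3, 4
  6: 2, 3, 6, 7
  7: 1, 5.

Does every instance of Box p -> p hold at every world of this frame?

No

By correspondence theory, T is valid on a frame iff S is reflexive.
Reflexive: no — 2 is not related to itself.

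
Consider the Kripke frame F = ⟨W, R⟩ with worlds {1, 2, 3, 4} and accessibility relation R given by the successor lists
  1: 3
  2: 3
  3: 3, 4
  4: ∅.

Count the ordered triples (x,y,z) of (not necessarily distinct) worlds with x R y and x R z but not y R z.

2

Enumerating: (3,4,3), (3,4,4).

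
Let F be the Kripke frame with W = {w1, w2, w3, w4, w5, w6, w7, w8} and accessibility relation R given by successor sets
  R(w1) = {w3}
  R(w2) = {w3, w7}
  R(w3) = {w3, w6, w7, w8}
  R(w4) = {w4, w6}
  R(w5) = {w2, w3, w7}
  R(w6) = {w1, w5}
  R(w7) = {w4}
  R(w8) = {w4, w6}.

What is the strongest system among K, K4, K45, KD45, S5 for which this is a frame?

Transitive (axiom 4): no — w1 R w3 and w3 R w6, but not w1 R w6.
Euclidean (axiom 5): no — w2 R w7 and w2 R w3, but not w7 R w3.
Serial (axiom D): yes — every world has a successor (e.g. w1 R w3).
Reflexive (axiom T): no — w1 is not related to itself.
So F validates K; K4 would additionally require R to be transitive. The strongest is K.

K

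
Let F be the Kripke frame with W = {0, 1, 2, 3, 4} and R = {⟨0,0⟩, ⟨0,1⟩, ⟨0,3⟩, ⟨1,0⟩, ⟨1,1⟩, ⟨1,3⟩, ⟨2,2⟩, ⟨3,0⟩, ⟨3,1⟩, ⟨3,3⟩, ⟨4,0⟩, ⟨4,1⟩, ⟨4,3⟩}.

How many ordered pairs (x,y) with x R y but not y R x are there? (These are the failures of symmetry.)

Enumerating: (4,0), (4,1), (4,3).

3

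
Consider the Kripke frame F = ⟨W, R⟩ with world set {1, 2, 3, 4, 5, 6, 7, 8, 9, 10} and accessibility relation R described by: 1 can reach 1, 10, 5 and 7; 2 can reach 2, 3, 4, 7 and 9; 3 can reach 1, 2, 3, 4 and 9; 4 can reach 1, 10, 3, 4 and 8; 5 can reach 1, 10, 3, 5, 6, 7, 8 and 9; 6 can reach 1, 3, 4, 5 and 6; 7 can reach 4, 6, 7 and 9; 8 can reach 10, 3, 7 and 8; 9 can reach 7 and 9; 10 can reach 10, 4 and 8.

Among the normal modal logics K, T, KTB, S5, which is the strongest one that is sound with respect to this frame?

Reflexive (axiom T): yes — every world is R-related to itself.
Symmetric (axiom B): no — 1 R 10 but not 10 R 1.
Euclidean (axiom 5): no — 1 R 10 and 1 R 5, but not 10 R 5.
So F validates K, T; KTB would additionally require R to be symmetric. The strongest is T.

T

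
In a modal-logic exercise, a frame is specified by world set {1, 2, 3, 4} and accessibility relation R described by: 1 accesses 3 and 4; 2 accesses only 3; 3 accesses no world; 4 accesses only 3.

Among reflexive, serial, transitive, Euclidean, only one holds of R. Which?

transitive

Reflexive: no — 1 is not related to itself.
Serial: no — 3 has no R-successor.
Transitive: yes — every two-step R-path is closed by a direct edge.
Euclidean: no — 1 R 3 and 1 R 4, but not 3 R 4.
Only transitive holds.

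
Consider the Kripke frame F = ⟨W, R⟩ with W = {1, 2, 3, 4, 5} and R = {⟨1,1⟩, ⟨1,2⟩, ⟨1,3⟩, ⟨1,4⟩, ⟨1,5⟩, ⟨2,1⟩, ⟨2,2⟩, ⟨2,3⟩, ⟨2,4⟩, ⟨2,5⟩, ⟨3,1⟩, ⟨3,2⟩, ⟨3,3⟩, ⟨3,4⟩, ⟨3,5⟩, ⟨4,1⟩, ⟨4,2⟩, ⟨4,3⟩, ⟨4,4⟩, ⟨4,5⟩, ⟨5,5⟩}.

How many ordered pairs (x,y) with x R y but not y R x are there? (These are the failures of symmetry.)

4

Enumerating: (1,5), (2,5), (3,5), (4,5).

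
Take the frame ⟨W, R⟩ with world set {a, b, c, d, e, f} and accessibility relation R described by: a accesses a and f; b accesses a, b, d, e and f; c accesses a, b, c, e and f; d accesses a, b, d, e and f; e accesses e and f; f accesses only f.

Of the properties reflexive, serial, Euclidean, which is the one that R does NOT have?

Reflexive: yes — every world is R-related to itself.
Serial: yes — every world has a successor (e.g. a R a).
Euclidean: no — b R a and b R d, but not a R d.
Only Euclidean fails.

Euclidean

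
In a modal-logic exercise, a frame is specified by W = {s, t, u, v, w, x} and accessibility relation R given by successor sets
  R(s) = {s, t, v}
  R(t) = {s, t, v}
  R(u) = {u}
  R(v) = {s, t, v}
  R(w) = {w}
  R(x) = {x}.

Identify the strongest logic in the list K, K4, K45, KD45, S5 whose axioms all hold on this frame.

Transitive (axiom 4): yes — every two-step R-path is closed by a direct edge.
Euclidean (axiom 5): yes — any two successors of a common world are R-related.
Serial (axiom D): yes — every world has a successor (e.g. s R s).
Reflexive (axiom T): yes — every world is R-related to itself.
So F validates K, K4, K45, KD45, S5. The strongest is S5.

S5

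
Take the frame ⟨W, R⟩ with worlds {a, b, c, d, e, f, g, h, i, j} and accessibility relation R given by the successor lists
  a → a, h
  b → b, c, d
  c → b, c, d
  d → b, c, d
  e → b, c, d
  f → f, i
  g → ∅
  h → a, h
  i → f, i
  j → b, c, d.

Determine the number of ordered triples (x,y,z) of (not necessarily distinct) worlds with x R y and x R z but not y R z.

0

R is Euclidean; there are no such tuples.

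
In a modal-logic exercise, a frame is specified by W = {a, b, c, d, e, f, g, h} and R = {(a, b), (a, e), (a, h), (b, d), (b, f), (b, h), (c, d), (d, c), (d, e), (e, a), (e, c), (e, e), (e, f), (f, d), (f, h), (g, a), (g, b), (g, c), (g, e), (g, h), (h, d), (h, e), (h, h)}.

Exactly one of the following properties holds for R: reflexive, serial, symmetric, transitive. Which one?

Reflexive: no — a is not related to itself.
Serial: yes — every world has a successor (e.g. a R b).
Symmetric: no — a R b but not b R a.
Transitive: no — a R b and b R d, but not a R d.
Only serial holds.

serial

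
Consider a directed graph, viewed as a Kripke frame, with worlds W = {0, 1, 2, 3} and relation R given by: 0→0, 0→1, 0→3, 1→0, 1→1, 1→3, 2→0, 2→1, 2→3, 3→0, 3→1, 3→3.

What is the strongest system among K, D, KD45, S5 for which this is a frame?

KD45

Serial (axiom D): yes — every world has a successor (e.g. 0 R 0).
Euclidean (axiom 5): yes — any two successors of a common world are R-related.
Transitive (axiom 4): yes — every two-step R-path is closed by a direct edge.
Reflexive (axiom T): no — 2 is not related to itself.
So F validates K, D, KD45; S5 would additionally require R to be reflexive. The strongest is KD45.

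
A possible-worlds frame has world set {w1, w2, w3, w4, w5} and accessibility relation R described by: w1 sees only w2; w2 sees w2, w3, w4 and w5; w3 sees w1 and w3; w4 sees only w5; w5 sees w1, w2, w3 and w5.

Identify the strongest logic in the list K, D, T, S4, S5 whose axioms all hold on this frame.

D

Serial (axiom D): yes — every world has a successor (e.g. w1 R w2).
Reflexive (axiom T): no — w1 is not related to itself.
Transitive (axiom 4): no — w1 R w2 and w2 R w3, but not w1 R w3.
Euclidean (axiom 5): no — w2 R w3 and w2 R w4, but not w3 R w4.
So F validates K, D; T would additionally require R to be reflexive. The strongest is D.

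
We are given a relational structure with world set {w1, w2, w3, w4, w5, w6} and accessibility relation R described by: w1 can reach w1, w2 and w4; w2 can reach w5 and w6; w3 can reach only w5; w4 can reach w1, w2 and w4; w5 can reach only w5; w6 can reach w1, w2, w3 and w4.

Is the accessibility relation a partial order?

Reflexive: no — w2 is not related to itself.
Transitive: no — w1 R w2 and w2 R w5, but not w1 R w5.
Antisymmetric: no — w1 R w4 and w4 R w1 with w1 ≠ w4.
So R is not a partial order.

No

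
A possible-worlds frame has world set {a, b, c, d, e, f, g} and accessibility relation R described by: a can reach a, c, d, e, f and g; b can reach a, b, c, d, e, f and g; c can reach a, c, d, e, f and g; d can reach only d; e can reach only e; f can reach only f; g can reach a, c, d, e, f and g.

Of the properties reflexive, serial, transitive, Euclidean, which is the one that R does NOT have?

Reflexive: yes — every world is R-related to itself.
Serial: yes — every world has a successor (e.g. a R a).
Transitive: yes — every two-step R-path is closed by a direct edge.
Euclidean: no — a R d and a R c, but not d R c.
Only Euclidean fails.

Euclidean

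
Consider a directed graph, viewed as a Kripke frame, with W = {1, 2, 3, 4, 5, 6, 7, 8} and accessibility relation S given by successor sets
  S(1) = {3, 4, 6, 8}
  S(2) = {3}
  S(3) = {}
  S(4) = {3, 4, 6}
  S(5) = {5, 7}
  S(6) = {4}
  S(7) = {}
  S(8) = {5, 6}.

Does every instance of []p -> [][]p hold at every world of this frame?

The schema 4 characterises exactly the transitive frames.
Transitive: no — 1 S 8 and 8 S 5, but not 1 S 5.

No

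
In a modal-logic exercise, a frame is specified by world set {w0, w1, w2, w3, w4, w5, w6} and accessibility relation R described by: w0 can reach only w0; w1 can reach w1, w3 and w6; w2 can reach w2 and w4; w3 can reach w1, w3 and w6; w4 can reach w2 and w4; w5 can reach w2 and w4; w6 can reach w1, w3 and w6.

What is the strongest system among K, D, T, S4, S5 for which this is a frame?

Serial (axiom D): yes — every world has a successor (e.g. w0 R w0).
Reflexive (axiom T): no — w5 is not related to itself.
Transitive (axiom 4): yes — every two-step R-path is closed by a direct edge.
Euclidean (axiom 5): yes — any two successors of a common world are R-related.
So F validates K, D; T would additionally require R to be reflexive. The strongest is D.

D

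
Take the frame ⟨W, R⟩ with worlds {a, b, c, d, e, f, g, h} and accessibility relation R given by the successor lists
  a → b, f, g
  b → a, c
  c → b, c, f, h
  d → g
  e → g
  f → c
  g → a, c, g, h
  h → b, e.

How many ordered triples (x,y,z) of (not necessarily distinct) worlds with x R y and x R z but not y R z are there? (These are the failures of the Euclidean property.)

33

Enumerating: (a,b,b), (a,b,f), (a,b,g), (a,f,b), (a,f,f), (a,f,g), (a,g,b), (a,g,f), (b,a,a), (b,a,c), (b,c,a), (c,b,b), … and 21 more.
Total: 33.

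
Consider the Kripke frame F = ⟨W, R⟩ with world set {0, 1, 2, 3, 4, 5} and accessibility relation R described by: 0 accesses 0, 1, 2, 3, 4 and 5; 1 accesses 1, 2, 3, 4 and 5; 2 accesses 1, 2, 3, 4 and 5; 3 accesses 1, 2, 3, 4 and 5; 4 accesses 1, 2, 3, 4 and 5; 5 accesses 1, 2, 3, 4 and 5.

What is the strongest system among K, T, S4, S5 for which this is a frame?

S4

Reflexive (axiom T): yes — every world is R-related to itself.
Transitive (axiom 4): yes — every two-step R-path is closed by a direct edge.
Euclidean (axiom 5): no — 0 R 1 and 0 R 0, but not 1 R 0.
So F validates K, T, S4; S5 would additionally require R to be Euclidean. The strongest is S4.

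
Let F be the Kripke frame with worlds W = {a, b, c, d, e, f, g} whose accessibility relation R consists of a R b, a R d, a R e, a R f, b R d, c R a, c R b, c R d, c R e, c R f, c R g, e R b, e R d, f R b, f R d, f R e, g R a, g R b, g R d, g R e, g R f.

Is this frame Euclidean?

No

Euclidean: no — a R b and a R e, but not b R e.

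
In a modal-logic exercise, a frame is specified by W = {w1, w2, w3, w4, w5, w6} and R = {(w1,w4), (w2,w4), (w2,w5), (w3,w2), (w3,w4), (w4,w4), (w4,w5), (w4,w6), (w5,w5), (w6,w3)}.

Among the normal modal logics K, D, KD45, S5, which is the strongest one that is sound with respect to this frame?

D

Serial (axiom D): yes — every world has a successor (e.g. w1 R w4).
Euclidean (axiom 5): no — w2 R w5 and w2 R w4, but not w5 R w4.
Transitive (axiom 4): no — w1 R w4 and w4 R w5, but not w1 R w5.
Reflexive (axiom T): no — w1 is not related to itself.
So F validates K, D; KD45 would additionally require R to be Euclidean and transitive. The strongest is D.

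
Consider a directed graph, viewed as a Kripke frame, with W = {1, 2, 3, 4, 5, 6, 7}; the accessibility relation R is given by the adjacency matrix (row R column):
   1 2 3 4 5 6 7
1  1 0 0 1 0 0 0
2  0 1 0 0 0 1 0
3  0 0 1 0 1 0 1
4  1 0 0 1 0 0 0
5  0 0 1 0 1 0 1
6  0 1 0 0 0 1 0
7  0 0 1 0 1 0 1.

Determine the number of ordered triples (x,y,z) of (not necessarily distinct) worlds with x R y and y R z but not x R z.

0

R is transitive; there are no such tuples.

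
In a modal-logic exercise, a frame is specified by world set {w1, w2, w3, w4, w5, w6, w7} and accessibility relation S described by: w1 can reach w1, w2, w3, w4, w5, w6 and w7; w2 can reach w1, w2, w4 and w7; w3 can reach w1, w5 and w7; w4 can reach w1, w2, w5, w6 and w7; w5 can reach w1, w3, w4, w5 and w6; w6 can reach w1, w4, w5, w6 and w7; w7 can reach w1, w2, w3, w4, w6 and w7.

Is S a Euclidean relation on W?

No

Euclidean: no — w1 S w2 and w1 S w3, but not w2 S w3.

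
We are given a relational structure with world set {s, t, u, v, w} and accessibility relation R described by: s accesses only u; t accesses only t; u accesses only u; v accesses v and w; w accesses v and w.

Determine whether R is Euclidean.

Euclidean: yes — any two successors of a common world are R-related.

Yes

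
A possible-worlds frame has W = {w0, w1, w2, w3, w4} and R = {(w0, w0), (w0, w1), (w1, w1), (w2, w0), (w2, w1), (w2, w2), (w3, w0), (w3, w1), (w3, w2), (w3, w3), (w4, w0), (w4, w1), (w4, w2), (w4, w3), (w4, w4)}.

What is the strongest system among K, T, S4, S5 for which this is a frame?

S4

Reflexive (axiom T): yes — every world is R-related to itself.
Transitive (axiom 4): yes — every two-step R-path is closed by a direct edge.
Euclidean (axiom 5): no — w2 R w1 and w2 R w0, but not w1 R w0.
So F validates K, T, S4; S5 would additionally require R to be Euclidean. The strongest is S4.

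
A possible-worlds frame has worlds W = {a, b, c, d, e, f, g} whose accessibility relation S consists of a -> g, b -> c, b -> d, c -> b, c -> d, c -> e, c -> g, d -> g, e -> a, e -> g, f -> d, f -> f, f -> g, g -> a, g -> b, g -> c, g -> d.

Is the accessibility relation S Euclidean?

Euclidean: no — b S d and b S c, but not d S c.

No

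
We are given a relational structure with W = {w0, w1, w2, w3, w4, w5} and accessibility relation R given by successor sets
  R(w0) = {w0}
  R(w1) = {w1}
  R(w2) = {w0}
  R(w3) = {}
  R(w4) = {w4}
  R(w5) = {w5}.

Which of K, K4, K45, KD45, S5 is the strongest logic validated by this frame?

K45

Transitive (axiom 4): yes — every two-step R-path is closed by a direct edge.
Euclidean (axiom 5): yes — any two successors of a common world are R-related.
Serial (axiom D): no — w3 has no R-successor.
Reflexive (axiom T): no — w2 is not related to itself.
So F validates K, K4, K45; KD45 would additionally require R to be serial. The strongest is K45.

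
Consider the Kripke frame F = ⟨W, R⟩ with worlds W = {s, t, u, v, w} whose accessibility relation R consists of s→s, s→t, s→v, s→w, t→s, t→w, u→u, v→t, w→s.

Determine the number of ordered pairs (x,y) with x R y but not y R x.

3

Enumerating: (s,v), (t,w), (v,t).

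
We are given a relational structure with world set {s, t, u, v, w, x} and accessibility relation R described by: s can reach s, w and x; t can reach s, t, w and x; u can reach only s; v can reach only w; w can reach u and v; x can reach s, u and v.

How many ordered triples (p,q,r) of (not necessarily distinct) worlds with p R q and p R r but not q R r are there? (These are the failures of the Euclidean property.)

25

Enumerating: (s,w,s), (s,w,w), (s,w,x), (s,x,w), (s,x,x), (t,s,t), (t,w,s), (t,w,t), (t,w,w), (t,w,x), (t,x,t), (t,x,w), … and 13 more.
Total: 25.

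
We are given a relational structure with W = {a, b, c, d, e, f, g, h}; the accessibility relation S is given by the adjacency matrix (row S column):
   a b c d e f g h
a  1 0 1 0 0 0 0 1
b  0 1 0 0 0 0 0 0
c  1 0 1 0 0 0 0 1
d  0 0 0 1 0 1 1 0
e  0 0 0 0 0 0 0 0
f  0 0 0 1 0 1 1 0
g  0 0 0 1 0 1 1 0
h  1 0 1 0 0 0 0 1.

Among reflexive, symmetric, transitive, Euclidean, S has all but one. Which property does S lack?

reflexive

Reflexive: no — e is not related to itself.
Symmetric: yes — every pair in S has its reverse in S.
Transitive: yes — every two-step S-path is closed by a direct edge.
Euclidean: yes — any two successors of a common world are S-related.
Only reflexive fails.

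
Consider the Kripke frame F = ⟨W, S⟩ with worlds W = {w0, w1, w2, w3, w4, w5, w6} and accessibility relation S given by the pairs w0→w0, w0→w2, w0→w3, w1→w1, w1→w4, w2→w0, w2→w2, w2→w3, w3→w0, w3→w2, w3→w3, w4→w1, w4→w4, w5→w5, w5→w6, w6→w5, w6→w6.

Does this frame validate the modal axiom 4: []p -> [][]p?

Axiom 4 corresponds to the accessibility relation being transitive.
Transitive: yes — every two-step S-path is closed by a direct edge.

Yes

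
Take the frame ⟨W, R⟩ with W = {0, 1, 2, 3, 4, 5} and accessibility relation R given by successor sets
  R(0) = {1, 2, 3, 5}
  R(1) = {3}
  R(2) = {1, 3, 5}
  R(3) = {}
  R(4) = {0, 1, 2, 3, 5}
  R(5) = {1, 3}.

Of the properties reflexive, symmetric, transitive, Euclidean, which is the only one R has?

transitive

Reflexive: no — 0 is not related to itself.
Symmetric: no — 0 R 1 but not 1 R 0.
Transitive: yes — every two-step R-path is closed by a direct edge.
Euclidean: no — 0 R 1 and 0 R 2, but not 1 R 2.
Only transitive holds.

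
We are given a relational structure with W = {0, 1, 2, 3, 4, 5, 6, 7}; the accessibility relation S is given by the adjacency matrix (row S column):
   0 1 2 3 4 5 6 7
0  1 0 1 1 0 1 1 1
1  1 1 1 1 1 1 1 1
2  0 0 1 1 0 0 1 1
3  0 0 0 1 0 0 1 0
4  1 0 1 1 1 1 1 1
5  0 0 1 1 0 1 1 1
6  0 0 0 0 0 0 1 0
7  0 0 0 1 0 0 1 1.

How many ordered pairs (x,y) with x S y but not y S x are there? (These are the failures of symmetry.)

Enumerating: (0,2), (0,3), (0,5), (0,6), (0,7), (1,0), (1,2), (1,3), (1,4), (1,5), (1,6), (1,7), … and 16 more.
Total: 28.

28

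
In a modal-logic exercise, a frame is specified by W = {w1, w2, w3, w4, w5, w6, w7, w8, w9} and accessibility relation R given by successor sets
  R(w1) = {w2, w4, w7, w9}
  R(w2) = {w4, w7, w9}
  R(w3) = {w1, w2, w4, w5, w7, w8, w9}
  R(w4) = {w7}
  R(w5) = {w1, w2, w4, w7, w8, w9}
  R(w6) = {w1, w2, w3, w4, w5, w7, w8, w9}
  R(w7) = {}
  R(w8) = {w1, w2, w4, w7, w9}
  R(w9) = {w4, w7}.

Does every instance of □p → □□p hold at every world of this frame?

Axiom 4 corresponds to the accessibility relation being transitive.
Transitive: yes — every two-step R-path is closed by a direct edge.

Yes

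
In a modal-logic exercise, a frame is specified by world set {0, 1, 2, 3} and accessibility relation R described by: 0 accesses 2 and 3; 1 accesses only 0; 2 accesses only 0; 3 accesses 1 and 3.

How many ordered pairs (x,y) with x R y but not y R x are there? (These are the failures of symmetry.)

Enumerating: (0,3), (1,0), (3,1).

3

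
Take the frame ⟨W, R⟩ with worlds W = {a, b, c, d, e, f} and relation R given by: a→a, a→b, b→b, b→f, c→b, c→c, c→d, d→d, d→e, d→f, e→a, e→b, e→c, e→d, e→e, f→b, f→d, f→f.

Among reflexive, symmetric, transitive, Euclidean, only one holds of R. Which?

Reflexive: yes — every world is R-related to itself.
Symmetric: no — a R b but not b R a.
Transitive: no — a R b and b R f, but not a R f.
Euclidean: no — c R b and c R d, but not b R d.
Only reflexive holds.

reflexive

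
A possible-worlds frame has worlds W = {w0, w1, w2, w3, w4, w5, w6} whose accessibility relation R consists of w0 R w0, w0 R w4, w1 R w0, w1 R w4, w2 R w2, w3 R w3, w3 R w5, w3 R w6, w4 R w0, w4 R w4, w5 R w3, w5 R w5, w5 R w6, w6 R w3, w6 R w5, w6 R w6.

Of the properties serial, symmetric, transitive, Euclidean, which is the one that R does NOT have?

symmetric

Serial: yes — every world has a successor (e.g. w0 R w0).
Symmetric: no — w1 R w0 but not w0 R w1.
Transitive: yes — every two-step R-path is closed by a direct edge.
Euclidean: yes — any two successors of a common world are R-related.
Only symmetric fails.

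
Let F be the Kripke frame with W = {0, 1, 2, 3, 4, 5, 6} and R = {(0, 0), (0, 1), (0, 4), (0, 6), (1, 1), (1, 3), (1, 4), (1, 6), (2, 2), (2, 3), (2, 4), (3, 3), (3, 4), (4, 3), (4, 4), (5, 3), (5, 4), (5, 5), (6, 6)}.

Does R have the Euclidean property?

Euclidean: no — 0 R 4 and 0 R 1, but not 4 R 1.

No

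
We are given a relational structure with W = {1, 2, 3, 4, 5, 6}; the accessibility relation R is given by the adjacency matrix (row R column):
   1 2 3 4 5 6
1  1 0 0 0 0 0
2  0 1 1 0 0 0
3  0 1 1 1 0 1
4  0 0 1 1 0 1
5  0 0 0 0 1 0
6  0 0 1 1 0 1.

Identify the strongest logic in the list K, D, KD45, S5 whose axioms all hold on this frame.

D

Serial (axiom D): yes — every world has a successor (e.g. 1 R 1).
Euclidean (axiom 5): no — 3 R 2 and 3 R 4, but not 2 R 4.
Transitive (axiom 4): no — 2 R 3 and 3 R 4, but not 2 R 4.
Reflexive (axiom T): yes — every world is R-related to itself.
So F validates K, D; KD45 would additionally require R to be Euclidean and transitive. The strongest is D.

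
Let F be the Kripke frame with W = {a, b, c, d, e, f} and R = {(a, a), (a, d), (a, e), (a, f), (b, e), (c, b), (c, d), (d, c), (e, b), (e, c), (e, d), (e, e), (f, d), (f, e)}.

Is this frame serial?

Yes

Serial: yes — every world has a successor (e.g. a R a).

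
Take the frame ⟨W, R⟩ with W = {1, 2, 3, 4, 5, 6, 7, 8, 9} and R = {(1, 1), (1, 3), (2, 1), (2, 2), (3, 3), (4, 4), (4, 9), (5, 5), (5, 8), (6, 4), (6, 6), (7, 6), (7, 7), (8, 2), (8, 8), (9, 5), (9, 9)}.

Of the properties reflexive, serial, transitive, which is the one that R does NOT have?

transitive

Reflexive: yes — every world is R-related to itself.
Serial: yes — every world has a successor (e.g. 1 R 1).
Transitive: no — 2 R 1 and 1 R 3, but not 2 R 3.
Only transitive fails.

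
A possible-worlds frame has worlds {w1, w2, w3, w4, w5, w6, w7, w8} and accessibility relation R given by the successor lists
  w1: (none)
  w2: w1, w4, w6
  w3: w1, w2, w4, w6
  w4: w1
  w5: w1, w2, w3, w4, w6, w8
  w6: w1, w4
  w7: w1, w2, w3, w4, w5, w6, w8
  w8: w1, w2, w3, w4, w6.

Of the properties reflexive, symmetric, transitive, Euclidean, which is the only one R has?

transitive

Reflexive: no — w1 is not related to itself.
Symmetric: no — w2 R w1 but not w1 R w2.
Transitive: yes — every two-step R-path is closed by a direct edge.
Euclidean: no — w2 R w1 and w2 R w4, but not w1 R w4.
Only transitive holds.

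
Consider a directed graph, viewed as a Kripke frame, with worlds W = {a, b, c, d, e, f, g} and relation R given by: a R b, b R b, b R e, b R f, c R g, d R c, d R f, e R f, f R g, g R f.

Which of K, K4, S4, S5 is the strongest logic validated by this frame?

K

Transitive (axiom 4): no — a R b and b R e, but not a R e.
Reflexive (axiom T): no — a is not related to itself.
Euclidean (axiom 5): no — b R f and b R e, but not f R e.
So F validates K; K4 would additionally require R to be transitive. The strongest is K.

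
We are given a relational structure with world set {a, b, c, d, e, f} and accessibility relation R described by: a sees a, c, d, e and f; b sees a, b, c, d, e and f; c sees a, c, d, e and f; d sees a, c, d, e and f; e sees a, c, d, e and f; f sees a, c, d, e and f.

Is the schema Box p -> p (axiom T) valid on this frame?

The schema T characterises exactly the reflexive frames.
Reflexive: yes — every world is R-related to itself.

Yes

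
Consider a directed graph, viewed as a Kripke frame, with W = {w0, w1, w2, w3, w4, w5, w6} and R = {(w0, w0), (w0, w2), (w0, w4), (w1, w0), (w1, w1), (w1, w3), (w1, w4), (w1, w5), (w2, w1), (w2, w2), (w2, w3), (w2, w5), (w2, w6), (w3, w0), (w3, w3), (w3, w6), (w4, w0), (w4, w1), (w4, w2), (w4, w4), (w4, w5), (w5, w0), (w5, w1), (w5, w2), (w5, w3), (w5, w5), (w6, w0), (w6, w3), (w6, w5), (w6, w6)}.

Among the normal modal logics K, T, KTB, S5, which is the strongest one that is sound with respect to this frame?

T

Reflexive (axiom T): yes — every world is R-related to itself.
Symmetric (axiom B): no — w0 R w2 but not w2 R w0.
Euclidean (axiom 5): no — w0 R w2 and w0 R w4, but not w2 R w4.
So F validates K, T; KTB would additionally require R to be symmetric. The strongest is T.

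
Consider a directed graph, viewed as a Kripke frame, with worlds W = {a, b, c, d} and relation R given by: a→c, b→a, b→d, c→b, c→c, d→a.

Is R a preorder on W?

No

Reflexive: no — a is not related to itself.
Transitive: no — a R c and c R b, but not a R b.
So R is not a preorder.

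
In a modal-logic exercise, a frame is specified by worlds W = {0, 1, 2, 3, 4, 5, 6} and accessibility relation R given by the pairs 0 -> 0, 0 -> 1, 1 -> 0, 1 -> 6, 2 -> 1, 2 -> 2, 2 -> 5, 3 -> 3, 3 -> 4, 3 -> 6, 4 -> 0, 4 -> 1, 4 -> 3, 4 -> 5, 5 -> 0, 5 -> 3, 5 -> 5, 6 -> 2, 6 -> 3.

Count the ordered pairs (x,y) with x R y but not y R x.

Enumerating: (1,6), (2,1), (2,5), (4,0), (4,1), (4,5), (5,0), (5,3), (6,2).

9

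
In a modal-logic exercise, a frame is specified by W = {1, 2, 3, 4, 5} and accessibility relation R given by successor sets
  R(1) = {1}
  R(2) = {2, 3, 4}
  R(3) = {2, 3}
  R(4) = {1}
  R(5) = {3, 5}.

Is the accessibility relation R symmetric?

Symmetric: no — 2 R 4 but not 4 R 2.

No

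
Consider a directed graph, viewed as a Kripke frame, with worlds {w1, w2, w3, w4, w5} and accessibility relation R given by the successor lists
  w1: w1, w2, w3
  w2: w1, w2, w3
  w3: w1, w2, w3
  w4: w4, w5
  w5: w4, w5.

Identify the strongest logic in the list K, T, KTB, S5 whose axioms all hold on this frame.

S5

Reflexive (axiom T): yes — every world is R-related to itself.
Symmetric (axiom B): yes — every pair in R has its reverse in R.
Euclidean (axiom 5): yes — any two successors of a common world are R-related.
So F validates K, T, KTB, S5. The strongest is S5.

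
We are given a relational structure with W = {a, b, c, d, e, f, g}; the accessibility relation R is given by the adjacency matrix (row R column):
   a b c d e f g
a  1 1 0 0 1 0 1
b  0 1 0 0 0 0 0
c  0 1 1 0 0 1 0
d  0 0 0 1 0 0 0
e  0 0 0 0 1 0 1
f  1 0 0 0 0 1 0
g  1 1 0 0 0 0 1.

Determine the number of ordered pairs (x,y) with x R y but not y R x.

Enumerating: (a,b), (a,e), (c,b), (c,f), (e,g), (f,a), (g,b).

7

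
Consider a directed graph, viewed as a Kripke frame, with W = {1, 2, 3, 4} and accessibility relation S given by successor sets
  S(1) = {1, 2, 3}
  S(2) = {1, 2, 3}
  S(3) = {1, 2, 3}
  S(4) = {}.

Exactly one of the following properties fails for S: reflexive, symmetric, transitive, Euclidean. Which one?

reflexive

Reflexive: no — 4 is not related to itself.
Symmetric: yes — every pair in S has its reverse in S.
Transitive: yes — every two-step S-path is closed by a direct edge.
Euclidean: yes — any two successors of a common world are S-related.
Only reflexive fails.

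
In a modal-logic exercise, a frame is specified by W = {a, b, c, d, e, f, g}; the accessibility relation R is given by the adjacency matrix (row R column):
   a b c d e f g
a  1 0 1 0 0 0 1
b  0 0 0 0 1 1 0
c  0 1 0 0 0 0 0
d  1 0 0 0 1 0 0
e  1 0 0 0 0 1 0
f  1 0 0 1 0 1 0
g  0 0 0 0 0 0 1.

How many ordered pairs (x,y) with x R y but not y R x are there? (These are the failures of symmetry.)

Enumerating: (a,c), (a,g), (b,e), (b,f), (c,b), (d,a), (d,e), (e,a), (e,f), (f,a), (f,d).

11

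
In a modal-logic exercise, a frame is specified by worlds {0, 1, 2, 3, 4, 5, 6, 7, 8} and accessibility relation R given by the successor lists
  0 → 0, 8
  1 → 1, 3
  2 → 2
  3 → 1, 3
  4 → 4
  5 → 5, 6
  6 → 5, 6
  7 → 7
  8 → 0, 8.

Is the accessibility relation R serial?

Yes

Serial: yes — every world has a successor (e.g. 0 R 0).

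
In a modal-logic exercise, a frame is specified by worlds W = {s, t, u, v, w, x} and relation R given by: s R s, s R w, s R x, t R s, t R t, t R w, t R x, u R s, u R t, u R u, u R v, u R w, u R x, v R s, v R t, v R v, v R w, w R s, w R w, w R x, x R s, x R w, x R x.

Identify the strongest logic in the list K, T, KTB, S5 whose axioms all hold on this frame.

T

Reflexive (axiom T): yes — every world is R-related to itself.
Symmetric (axiom B): no — t R s but not s R t.
Euclidean (axiom 5): no — u R s and u R t, but not s R t.
So F validates K, T; KTB would additionally require R to be symmetric. The strongest is T.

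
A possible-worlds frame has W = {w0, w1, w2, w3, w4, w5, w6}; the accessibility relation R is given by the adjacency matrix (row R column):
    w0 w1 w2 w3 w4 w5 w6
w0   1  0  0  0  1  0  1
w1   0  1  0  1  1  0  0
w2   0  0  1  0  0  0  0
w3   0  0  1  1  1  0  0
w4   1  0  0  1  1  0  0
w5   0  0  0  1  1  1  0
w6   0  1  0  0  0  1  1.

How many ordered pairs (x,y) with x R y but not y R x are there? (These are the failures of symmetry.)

8

Enumerating: (w0,w6), (w1,w3), (w1,w4), (w3,w2), (w5,w3), (w5,w4), (w6,w1), (w6,w5).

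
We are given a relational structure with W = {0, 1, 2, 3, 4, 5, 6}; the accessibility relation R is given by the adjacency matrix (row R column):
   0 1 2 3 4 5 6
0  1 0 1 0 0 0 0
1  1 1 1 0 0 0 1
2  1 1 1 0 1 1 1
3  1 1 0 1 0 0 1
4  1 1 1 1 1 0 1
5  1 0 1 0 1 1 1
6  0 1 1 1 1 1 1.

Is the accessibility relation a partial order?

No

Reflexive: yes — every world is R-related to itself.
Transitive: no — 0 R 2 and 2 R 1, but not 0 R 1.
Antisymmetric: no — 0 R 2 and 2 R 0 with 0 ≠ 2.
So R is not a partial order.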